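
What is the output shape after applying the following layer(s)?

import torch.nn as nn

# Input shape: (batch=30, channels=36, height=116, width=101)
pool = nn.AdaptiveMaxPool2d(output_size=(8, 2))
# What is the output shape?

Input shape: (30, 36, 116, 101)
Output shape: (30, 36, 8, 2)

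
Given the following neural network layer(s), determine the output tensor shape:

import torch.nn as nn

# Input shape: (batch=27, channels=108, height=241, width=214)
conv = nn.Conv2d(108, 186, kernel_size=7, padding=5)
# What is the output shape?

Input shape: (27, 108, 241, 214)
Output shape: (27, 186, 245, 218)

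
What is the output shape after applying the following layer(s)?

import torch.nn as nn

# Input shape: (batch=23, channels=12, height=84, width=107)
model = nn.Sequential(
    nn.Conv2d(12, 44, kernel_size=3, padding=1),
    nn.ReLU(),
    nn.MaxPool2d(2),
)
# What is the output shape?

Input shape: (23, 12, 84, 107)
  -> after Conv2d: (23, 44, 84, 107)
  -> after ReLU: (23, 44, 84, 107)
Output shape: (23, 44, 42, 53)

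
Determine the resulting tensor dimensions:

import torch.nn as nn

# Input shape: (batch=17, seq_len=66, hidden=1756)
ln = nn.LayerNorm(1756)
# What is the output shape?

Input shape: (17, 66, 1756)
Output shape: (17, 66, 1756)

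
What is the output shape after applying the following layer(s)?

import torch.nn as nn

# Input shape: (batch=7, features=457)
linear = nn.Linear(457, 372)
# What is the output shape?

Input shape: (7, 457)
Output shape: (7, 372)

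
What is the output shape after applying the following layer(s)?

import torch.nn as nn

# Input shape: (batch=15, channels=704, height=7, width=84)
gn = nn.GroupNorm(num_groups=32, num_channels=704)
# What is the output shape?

Input shape: (15, 704, 7, 84)
Output shape: (15, 704, 7, 84)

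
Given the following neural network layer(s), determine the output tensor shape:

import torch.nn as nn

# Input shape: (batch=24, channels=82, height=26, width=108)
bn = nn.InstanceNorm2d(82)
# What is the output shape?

Input shape: (24, 82, 26, 108)
Output shape: (24, 82, 26, 108)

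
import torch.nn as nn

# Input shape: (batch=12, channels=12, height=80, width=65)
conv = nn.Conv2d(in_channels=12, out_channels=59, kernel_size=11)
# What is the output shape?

Input shape: (12, 12, 80, 65)
Output shape: (12, 59, 70, 55)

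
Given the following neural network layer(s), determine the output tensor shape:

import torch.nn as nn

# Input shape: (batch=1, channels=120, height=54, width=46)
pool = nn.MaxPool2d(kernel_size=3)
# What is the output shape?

Input shape: (1, 120, 54, 46)
Output shape: (1, 120, 18, 15)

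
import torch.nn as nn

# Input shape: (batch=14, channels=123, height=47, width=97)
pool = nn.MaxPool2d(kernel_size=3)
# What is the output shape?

Input shape: (14, 123, 47, 97)
Output shape: (14, 123, 15, 32)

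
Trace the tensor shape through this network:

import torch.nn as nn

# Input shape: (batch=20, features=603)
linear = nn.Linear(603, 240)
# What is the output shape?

Input shape: (20, 603)
Output shape: (20, 240)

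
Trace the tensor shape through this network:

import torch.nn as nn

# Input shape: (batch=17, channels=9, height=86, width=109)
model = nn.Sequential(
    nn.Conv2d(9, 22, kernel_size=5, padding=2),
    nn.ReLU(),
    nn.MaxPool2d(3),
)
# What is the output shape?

Input shape: (17, 9, 86, 109)
  -> after Conv2d: (17, 22, 86, 109)
  -> after ReLU: (17, 22, 86, 109)
Output shape: (17, 22, 28, 36)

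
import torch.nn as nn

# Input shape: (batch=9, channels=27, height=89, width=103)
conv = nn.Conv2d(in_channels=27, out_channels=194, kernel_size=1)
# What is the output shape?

Input shape: (9, 27, 89, 103)
Output shape: (9, 194, 89, 103)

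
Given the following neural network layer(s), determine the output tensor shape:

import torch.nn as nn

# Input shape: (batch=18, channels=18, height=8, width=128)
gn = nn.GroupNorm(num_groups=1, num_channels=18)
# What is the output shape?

Input shape: (18, 18, 8, 128)
Output shape: (18, 18, 8, 128)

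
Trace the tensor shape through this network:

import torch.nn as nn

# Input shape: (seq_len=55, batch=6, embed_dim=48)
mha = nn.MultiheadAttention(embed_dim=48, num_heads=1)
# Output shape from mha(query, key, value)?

Input shape: (55, 6, 48)
Output shape: (55, 6, 48)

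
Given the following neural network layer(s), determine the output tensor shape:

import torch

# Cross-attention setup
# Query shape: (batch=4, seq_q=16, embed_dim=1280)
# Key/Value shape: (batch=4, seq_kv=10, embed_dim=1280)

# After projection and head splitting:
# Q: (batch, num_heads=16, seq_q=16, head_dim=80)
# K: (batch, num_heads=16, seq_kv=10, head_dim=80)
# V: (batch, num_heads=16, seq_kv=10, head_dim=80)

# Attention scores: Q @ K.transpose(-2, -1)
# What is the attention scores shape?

Input shape: (4, 16, 1280)
Output shape: (4, 16, 16, 10)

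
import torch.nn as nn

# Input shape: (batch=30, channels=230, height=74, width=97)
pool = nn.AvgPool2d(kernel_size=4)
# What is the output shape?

Input shape: (30, 230, 74, 97)
Output shape: (30, 230, 18, 24)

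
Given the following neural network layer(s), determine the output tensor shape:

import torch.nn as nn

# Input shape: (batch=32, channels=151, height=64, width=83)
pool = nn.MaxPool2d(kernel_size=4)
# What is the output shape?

Input shape: (32, 151, 64, 83)
Output shape: (32, 151, 16, 20)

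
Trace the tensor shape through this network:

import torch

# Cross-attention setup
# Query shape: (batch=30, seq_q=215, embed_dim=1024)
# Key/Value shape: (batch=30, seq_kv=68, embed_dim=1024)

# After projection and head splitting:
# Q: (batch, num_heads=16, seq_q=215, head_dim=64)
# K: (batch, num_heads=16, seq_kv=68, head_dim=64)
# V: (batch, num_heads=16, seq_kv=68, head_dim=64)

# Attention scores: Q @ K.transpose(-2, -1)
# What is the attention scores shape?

Input shape: (30, 215, 1024)
Output shape: (30, 16, 215, 68)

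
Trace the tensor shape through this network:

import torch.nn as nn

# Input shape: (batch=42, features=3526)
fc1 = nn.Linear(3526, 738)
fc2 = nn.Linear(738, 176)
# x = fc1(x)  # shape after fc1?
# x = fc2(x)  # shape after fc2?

Input shape: (42, 3526)
  -> after fc1: (42, 738)
Output shape: (42, 176)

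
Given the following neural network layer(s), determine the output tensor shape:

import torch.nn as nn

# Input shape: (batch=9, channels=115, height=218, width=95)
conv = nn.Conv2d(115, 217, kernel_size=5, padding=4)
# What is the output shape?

Input shape: (9, 115, 218, 95)
Output shape: (9, 217, 222, 99)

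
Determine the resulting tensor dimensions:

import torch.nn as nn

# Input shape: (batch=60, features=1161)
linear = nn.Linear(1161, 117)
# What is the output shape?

Input shape: (60, 1161)
Output shape: (60, 117)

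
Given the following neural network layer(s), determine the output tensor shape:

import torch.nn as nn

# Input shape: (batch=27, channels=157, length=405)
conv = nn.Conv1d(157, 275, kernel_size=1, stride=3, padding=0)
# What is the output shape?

Input shape: (27, 157, 405)
Output shape: (27, 275, 135)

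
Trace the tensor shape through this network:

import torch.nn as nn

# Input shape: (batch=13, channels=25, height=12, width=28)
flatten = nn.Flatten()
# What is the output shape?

Input shape: (13, 25, 12, 28)
Output shape: (13, 8400)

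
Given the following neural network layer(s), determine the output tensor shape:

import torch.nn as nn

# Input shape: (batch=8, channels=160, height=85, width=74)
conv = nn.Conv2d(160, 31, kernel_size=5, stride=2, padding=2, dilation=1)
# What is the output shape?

Input shape: (8, 160, 85, 74)
Output shape: (8, 31, 43, 37)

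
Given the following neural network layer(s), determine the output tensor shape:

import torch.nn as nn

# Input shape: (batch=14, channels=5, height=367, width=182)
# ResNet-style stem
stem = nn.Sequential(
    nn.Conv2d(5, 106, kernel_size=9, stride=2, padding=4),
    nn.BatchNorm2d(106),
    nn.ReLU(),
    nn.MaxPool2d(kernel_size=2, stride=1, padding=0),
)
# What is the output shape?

Input shape: (14, 5, 367, 182)
  -> after Conv2d 9x9 stride=2: (14, 106, 184, 91)
Output shape: (14, 106, 183, 90)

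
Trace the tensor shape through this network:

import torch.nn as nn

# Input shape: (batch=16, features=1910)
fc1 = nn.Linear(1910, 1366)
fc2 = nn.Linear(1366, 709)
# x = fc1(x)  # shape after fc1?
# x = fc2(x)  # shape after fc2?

Input shape: (16, 1910)
  -> after fc1: (16, 1366)
Output shape: (16, 709)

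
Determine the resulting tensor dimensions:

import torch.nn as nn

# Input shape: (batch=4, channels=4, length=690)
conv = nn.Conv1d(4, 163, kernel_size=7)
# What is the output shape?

Input shape: (4, 4, 690)
Output shape: (4, 163, 684)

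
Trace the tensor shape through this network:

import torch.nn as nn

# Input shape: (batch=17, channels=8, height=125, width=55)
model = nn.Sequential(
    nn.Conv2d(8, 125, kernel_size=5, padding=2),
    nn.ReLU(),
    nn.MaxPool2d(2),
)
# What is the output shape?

Input shape: (17, 8, 125, 55)
  -> after Conv2d: (17, 125, 125, 55)
  -> after ReLU: (17, 125, 125, 55)
Output shape: (17, 125, 62, 27)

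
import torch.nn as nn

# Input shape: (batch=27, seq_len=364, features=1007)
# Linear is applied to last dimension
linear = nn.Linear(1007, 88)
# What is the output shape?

Input shape: (27, 364, 1007)
Output shape: (27, 364, 88)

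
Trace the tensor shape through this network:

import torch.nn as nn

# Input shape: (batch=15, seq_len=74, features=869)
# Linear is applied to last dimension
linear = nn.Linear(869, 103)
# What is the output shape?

Input shape: (15, 74, 869)
Output shape: (15, 74, 103)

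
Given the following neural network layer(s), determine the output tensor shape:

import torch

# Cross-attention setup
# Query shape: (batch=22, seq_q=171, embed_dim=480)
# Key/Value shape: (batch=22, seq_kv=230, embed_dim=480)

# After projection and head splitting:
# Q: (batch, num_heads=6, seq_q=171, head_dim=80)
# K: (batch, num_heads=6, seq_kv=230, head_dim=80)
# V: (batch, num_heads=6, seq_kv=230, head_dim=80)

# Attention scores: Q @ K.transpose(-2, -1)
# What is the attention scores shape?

Input shape: (22, 171, 480)
Output shape: (22, 6, 171, 230)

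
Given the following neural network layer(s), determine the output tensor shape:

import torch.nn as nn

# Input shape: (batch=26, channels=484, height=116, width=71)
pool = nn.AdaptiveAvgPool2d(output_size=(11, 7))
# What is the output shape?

Input shape: (26, 484, 116, 71)
Output shape: (26, 484, 11, 7)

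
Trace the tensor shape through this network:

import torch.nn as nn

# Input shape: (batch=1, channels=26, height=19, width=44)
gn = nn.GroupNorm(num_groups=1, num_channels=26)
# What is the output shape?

Input shape: (1, 26, 19, 44)
Output shape: (1, 26, 19, 44)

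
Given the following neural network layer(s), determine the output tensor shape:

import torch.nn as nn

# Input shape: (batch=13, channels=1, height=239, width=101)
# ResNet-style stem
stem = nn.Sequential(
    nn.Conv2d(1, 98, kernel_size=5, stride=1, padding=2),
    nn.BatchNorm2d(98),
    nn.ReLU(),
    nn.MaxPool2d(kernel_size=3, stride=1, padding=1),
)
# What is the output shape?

Input shape: (13, 1, 239, 101)
  -> after Conv2d 5x5 stride=1: (13, 98, 239, 101)
Output shape: (13, 98, 239, 101)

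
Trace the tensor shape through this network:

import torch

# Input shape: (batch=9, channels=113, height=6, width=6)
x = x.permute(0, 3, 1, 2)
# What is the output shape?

Input shape: (9, 113, 6, 6)
Output shape: (9, 6, 113, 6)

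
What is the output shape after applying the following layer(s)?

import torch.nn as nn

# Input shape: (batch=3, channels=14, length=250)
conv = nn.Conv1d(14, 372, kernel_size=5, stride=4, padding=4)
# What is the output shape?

Input shape: (3, 14, 250)
Output shape: (3, 372, 64)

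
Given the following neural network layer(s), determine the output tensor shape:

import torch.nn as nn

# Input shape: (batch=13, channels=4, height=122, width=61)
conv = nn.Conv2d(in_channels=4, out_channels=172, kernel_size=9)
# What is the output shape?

Input shape: (13, 4, 122, 61)
Output shape: (13, 172, 114, 53)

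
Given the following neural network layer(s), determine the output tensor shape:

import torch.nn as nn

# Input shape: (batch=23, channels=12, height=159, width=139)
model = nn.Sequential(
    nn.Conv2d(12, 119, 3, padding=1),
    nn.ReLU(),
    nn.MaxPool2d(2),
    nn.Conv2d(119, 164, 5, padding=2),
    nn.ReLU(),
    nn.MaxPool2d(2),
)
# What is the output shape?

Input shape: (23, 12, 159, 139)
  -> after first Conv2d: (23, 119, 159, 139)
  -> after first MaxPool2d: (23, 119, 79, 69)
  -> after second Conv2d: (23, 164, 79, 69)
Output shape: (23, 164, 39, 34)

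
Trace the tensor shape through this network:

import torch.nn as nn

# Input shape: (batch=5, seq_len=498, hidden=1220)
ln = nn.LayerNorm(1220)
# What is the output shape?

Input shape: (5, 498, 1220)
Output shape: (5, 498, 1220)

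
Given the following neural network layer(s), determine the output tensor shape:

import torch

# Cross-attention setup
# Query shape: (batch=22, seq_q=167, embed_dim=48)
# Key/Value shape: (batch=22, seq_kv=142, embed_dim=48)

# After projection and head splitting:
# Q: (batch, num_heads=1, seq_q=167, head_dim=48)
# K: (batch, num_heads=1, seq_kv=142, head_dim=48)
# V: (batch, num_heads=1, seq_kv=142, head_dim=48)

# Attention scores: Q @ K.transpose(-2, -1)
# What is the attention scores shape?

Input shape: (22, 167, 48)
Output shape: (22, 1, 167, 142)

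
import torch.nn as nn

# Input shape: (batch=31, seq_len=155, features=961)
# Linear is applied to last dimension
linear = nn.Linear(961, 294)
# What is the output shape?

Input shape: (31, 155, 961)
Output shape: (31, 155, 294)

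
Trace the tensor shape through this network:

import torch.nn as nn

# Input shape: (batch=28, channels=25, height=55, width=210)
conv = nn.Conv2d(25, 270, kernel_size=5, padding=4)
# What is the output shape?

Input shape: (28, 25, 55, 210)
Output shape: (28, 270, 59, 214)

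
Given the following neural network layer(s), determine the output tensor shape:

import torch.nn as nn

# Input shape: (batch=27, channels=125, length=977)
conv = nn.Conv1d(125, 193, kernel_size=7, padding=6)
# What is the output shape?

Input shape: (27, 125, 977)
Output shape: (27, 193, 983)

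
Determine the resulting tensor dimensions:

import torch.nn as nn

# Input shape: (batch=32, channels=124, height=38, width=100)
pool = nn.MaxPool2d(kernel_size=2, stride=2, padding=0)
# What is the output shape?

Input shape: (32, 124, 38, 100)
Output shape: (32, 124, 19, 50)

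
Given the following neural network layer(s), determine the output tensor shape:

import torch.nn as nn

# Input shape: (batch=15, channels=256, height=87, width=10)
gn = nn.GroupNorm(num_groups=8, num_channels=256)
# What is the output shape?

Input shape: (15, 256, 87, 10)
Output shape: (15, 256, 87, 10)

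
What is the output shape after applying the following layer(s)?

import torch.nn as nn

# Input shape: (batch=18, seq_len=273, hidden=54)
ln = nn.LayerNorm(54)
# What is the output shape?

Input shape: (18, 273, 54)
Output shape: (18, 273, 54)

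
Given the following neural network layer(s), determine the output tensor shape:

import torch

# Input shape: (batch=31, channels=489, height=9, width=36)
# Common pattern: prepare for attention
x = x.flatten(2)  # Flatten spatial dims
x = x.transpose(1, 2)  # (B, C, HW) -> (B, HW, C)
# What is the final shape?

Input shape: (31, 489, 9, 36)
  -> after flatten(2): (31, 489, 324)
Output shape: (31, 324, 489)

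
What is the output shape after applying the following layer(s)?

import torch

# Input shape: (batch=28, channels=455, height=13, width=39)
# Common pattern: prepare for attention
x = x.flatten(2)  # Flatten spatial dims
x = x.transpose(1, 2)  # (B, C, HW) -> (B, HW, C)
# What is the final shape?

Input shape: (28, 455, 13, 39)
  -> after flatten(2): (28, 455, 507)
Output shape: (28, 507, 455)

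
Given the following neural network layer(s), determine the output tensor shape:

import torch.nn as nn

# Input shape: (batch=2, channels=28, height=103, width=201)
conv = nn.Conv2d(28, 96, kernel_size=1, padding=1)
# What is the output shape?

Input shape: (2, 28, 103, 201)
Output shape: (2, 96, 105, 203)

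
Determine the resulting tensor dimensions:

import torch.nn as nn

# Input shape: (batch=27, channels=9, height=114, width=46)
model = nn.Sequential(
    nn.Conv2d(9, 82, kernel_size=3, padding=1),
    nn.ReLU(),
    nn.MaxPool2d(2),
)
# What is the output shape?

Input shape: (27, 9, 114, 46)
  -> after Conv2d: (27, 82, 114, 46)
  -> after ReLU: (27, 82, 114, 46)
Output shape: (27, 82, 57, 23)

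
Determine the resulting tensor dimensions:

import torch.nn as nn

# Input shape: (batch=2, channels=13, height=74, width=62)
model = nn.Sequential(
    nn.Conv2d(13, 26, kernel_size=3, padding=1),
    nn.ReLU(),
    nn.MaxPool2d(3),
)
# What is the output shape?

Input shape: (2, 13, 74, 62)
  -> after Conv2d: (2, 26, 74, 62)
  -> after ReLU: (2, 26, 74, 62)
Output shape: (2, 26, 24, 20)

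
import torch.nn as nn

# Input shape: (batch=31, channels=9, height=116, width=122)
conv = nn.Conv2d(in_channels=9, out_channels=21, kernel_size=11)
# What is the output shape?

Input shape: (31, 9, 116, 122)
Output shape: (31, 21, 106, 112)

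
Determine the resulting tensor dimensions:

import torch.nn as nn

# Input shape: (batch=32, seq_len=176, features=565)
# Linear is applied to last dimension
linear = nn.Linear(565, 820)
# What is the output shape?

Input shape: (32, 176, 565)
Output shape: (32, 176, 820)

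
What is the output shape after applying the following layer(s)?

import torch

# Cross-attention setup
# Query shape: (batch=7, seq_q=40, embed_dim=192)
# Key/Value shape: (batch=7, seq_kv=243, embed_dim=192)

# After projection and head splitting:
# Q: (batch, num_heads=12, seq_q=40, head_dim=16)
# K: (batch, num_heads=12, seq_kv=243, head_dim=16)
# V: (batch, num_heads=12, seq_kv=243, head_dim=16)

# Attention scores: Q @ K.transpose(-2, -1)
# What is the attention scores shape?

Input shape: (7, 40, 192)
Output shape: (7, 12, 40, 243)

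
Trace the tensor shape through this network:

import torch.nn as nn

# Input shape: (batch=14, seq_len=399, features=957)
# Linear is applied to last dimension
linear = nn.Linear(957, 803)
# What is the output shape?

Input shape: (14, 399, 957)
Output shape: (14, 399, 803)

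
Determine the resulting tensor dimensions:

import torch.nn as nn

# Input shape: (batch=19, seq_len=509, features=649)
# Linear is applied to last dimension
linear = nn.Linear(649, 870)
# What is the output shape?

Input shape: (19, 509, 649)
Output shape: (19, 509, 870)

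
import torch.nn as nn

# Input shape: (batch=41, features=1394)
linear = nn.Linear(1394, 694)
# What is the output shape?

Input shape: (41, 1394)
Output shape: (41, 694)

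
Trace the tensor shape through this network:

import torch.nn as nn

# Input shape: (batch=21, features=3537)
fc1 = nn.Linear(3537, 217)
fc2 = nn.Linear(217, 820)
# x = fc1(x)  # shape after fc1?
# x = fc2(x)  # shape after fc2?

Input shape: (21, 3537)
  -> after fc1: (21, 217)
Output shape: (21, 820)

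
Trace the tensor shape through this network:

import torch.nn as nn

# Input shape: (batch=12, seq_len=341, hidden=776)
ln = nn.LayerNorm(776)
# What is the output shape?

Input shape: (12, 341, 776)
Output shape: (12, 341, 776)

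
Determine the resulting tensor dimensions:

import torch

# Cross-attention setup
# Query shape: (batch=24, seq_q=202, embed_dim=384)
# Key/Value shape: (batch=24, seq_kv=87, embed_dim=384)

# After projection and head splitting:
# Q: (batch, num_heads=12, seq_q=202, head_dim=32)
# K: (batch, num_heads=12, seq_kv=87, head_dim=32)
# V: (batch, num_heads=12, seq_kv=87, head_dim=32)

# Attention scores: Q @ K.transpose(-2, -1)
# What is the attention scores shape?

Input shape: (24, 202, 384)
Output shape: (24, 12, 202, 87)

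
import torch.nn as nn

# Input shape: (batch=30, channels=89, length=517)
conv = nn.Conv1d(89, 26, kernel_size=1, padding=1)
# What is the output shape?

Input shape: (30, 89, 517)
Output shape: (30, 26, 519)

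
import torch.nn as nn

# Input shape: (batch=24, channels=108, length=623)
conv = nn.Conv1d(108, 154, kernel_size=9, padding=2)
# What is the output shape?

Input shape: (24, 108, 623)
Output shape: (24, 154, 619)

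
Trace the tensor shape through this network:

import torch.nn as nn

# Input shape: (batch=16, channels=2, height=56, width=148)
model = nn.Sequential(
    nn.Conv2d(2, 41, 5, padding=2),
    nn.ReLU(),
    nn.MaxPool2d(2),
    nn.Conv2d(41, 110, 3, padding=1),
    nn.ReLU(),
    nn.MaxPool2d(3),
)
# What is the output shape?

Input shape: (16, 2, 56, 148)
  -> after first Conv2d: (16, 41, 56, 148)
  -> after first MaxPool2d: (16, 41, 28, 74)
  -> after second Conv2d: (16, 110, 28, 74)
Output shape: (16, 110, 9, 24)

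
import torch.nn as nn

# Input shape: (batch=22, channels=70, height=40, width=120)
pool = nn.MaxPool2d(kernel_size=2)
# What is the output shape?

Input shape: (22, 70, 40, 120)
Output shape: (22, 70, 20, 60)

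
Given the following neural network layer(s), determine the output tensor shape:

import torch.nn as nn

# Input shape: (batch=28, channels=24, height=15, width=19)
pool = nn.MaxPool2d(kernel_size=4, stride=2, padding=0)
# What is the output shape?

Input shape: (28, 24, 15, 19)
Output shape: (28, 24, 6, 8)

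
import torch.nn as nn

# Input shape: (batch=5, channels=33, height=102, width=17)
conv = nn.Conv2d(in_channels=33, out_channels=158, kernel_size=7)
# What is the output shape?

Input shape: (5, 33, 102, 17)
Output shape: (5, 158, 96, 11)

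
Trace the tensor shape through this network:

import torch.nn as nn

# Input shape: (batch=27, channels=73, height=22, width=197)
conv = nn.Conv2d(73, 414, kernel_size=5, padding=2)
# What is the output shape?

Input shape: (27, 73, 22, 197)
Output shape: (27, 414, 22, 197)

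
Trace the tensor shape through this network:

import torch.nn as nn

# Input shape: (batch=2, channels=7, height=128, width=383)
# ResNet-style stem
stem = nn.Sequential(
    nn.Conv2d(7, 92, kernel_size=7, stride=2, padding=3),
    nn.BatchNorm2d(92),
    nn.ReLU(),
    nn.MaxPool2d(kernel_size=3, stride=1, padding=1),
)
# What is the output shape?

Input shape: (2, 7, 128, 383)
  -> after Conv2d 7x7 stride=2: (2, 92, 64, 192)
Output shape: (2, 92, 64, 192)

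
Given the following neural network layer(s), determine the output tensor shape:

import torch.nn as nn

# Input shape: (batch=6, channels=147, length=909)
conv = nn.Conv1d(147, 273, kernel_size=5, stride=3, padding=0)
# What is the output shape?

Input shape: (6, 147, 909)
Output shape: (6, 273, 302)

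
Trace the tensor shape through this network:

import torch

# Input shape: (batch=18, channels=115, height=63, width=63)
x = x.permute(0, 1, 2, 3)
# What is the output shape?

Input shape: (18, 115, 63, 63)
Output shape: (18, 115, 63, 63)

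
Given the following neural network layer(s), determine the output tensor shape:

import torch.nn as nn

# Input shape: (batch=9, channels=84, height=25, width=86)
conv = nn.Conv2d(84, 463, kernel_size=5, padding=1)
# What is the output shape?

Input shape: (9, 84, 25, 86)
Output shape: (9, 463, 23, 84)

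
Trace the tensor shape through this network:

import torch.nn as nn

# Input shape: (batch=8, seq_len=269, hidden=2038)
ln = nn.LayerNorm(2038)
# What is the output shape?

Input shape: (8, 269, 2038)
Output shape: (8, 269, 2038)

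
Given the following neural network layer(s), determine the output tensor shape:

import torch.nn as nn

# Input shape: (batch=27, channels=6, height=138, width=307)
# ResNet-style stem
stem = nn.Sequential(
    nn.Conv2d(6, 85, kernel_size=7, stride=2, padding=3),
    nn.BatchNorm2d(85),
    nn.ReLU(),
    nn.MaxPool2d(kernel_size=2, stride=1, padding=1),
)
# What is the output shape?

Input shape: (27, 6, 138, 307)
  -> after Conv2d 7x7 stride=2: (27, 85, 69, 154)
Output shape: (27, 85, 70, 155)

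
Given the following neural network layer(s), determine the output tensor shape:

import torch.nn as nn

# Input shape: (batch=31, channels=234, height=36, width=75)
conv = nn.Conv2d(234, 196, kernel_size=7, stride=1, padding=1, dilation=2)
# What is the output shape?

Input shape: (31, 234, 36, 75)
Output shape: (31, 196, 26, 65)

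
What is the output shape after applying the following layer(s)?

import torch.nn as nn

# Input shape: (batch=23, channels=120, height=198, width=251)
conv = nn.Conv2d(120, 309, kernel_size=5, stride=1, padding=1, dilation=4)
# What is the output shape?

Input shape: (23, 120, 198, 251)
Output shape: (23, 309, 184, 237)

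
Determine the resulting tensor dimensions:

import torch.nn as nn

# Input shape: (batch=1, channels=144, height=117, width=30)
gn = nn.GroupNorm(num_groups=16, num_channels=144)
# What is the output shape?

Input shape: (1, 144, 117, 30)
Output shape: (1, 144, 117, 30)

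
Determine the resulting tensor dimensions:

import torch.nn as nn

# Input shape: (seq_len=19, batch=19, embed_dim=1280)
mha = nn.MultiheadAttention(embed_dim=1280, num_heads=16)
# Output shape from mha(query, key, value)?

Input shape: (19, 19, 1280)
Output shape: (19, 19, 1280)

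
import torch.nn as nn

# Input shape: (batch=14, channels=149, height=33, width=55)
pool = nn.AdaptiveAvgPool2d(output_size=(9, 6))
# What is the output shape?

Input shape: (14, 149, 33, 55)
Output shape: (14, 149, 9, 6)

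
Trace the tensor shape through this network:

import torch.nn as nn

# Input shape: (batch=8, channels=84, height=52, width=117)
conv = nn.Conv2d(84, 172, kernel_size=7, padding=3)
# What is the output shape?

Input shape: (8, 84, 52, 117)
Output shape: (8, 172, 52, 117)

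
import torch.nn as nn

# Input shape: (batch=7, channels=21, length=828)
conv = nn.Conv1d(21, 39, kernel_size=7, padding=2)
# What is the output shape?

Input shape: (7, 21, 828)
Output shape: (7, 39, 826)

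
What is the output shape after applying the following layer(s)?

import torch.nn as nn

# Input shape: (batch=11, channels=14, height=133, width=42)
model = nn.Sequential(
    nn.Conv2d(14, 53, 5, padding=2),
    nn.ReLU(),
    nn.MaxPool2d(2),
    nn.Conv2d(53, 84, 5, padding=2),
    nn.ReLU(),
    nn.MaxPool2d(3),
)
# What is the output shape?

Input shape: (11, 14, 133, 42)
  -> after first Conv2d: (11, 53, 133, 42)
  -> after first MaxPool2d: (11, 53, 66, 21)
  -> after second Conv2d: (11, 84, 66, 21)
Output shape: (11, 84, 22, 7)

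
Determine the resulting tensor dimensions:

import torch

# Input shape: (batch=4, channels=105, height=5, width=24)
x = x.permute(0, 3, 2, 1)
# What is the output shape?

Input shape: (4, 105, 5, 24)
Output shape: (4, 24, 5, 105)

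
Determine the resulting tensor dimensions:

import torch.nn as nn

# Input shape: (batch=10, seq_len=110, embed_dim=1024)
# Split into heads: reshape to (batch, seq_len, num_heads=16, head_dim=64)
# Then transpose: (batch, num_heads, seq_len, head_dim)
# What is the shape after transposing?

Input shape: (10, 110, 1024)
  -> after reshape: (10, 110, 16, 64)
Output shape: (10, 16, 110, 64)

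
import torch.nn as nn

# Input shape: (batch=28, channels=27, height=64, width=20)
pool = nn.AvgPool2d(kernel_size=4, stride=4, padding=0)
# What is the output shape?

Input shape: (28, 27, 64, 20)
Output shape: (28, 27, 16, 5)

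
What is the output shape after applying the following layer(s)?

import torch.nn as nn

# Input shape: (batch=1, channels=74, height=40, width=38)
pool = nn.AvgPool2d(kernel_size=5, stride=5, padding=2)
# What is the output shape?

Input shape: (1, 74, 40, 38)
Output shape: (1, 74, 8, 8)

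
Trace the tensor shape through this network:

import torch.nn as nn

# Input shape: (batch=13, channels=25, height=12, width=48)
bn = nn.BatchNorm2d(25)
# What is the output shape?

Input shape: (13, 25, 12, 48)
Output shape: (13, 25, 12, 48)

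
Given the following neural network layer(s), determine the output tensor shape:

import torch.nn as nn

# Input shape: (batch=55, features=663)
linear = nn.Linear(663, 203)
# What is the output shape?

Input shape: (55, 663)
Output shape: (55, 203)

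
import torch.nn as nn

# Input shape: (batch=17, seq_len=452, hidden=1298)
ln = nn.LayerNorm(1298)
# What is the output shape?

Input shape: (17, 452, 1298)
Output shape: (17, 452, 1298)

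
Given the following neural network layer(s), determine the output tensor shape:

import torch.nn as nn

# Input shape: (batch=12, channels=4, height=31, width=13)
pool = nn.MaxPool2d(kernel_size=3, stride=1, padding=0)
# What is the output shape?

Input shape: (12, 4, 31, 13)
Output shape: (12, 4, 29, 11)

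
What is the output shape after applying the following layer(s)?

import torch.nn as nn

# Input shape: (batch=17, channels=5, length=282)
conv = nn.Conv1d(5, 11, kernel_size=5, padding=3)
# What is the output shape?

Input shape: (17, 5, 282)
Output shape: (17, 11, 284)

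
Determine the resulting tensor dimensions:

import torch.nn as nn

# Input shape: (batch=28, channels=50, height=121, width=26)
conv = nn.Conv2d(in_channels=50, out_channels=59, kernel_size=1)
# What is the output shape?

Input shape: (28, 50, 121, 26)
Output shape: (28, 59, 121, 26)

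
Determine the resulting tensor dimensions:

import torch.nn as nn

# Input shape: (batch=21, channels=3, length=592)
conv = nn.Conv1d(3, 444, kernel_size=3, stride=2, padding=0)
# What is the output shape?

Input shape: (21, 3, 592)
Output shape: (21, 444, 295)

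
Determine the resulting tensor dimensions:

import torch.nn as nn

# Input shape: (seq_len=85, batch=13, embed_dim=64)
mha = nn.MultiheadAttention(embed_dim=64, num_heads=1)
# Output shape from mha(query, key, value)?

Input shape: (85, 13, 64)
Output shape: (85, 13, 64)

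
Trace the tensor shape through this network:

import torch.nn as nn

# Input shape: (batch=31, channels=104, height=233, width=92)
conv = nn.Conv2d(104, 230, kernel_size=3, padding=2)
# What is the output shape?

Input shape: (31, 104, 233, 92)
Output shape: (31, 230, 235, 94)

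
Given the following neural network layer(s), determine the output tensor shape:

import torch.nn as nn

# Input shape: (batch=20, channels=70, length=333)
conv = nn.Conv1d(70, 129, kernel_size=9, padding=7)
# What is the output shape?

Input shape: (20, 70, 333)
Output shape: (20, 129, 339)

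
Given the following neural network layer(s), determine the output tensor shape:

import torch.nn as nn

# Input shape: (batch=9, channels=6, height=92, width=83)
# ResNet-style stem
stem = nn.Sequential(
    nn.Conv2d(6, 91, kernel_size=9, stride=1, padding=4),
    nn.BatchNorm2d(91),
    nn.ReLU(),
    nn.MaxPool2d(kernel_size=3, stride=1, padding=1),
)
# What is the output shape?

Input shape: (9, 6, 92, 83)
  -> after Conv2d 9x9 stride=1: (9, 91, 92, 83)
Output shape: (9, 91, 92, 83)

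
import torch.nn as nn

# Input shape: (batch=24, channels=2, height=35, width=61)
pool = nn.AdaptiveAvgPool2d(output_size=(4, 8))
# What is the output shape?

Input shape: (24, 2, 35, 61)
Output shape: (24, 2, 4, 8)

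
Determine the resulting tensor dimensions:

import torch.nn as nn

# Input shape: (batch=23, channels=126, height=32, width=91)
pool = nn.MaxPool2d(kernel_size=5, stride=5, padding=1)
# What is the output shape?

Input shape: (23, 126, 32, 91)
Output shape: (23, 126, 6, 18)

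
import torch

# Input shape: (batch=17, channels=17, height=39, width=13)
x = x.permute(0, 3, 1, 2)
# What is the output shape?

Input shape: (17, 17, 39, 13)
Output shape: (17, 13, 17, 39)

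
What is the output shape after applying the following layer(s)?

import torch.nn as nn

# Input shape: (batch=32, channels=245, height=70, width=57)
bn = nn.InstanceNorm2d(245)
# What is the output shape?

Input shape: (32, 245, 70, 57)
Output shape: (32, 245, 70, 57)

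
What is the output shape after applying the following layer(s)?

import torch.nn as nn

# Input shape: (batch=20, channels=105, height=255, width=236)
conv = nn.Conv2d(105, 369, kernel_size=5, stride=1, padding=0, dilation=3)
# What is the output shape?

Input shape: (20, 105, 255, 236)
Output shape: (20, 369, 243, 224)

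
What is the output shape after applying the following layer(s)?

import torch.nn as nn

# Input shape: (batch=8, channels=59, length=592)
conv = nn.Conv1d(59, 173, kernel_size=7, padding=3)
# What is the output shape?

Input shape: (8, 59, 592)
Output shape: (8, 173, 592)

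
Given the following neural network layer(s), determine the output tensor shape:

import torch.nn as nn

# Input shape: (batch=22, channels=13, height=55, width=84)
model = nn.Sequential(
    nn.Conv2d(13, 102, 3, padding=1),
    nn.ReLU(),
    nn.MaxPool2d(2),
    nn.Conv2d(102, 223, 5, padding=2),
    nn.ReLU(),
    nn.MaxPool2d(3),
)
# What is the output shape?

Input shape: (22, 13, 55, 84)
  -> after first Conv2d: (22, 102, 55, 84)
  -> after first MaxPool2d: (22, 102, 27, 42)
  -> after second Conv2d: (22, 223, 27, 42)
Output shape: (22, 223, 9, 14)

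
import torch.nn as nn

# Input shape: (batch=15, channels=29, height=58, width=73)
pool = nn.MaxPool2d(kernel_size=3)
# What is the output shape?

Input shape: (15, 29, 58, 73)
Output shape: (15, 29, 19, 24)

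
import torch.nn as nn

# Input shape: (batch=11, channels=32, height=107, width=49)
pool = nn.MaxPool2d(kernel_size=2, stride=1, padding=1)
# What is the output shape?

Input shape: (11, 32, 107, 49)
Output shape: (11, 32, 108, 50)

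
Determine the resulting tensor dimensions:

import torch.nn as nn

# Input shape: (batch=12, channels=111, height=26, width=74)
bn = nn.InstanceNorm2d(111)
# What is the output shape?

Input shape: (12, 111, 26, 74)
Output shape: (12, 111, 26, 74)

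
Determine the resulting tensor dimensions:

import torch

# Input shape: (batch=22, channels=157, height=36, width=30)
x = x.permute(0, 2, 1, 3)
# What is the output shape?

Input shape: (22, 157, 36, 30)
Output shape: (22, 36, 157, 30)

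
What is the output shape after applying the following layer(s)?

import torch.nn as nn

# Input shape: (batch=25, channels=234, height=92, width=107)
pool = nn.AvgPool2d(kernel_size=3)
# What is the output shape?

Input shape: (25, 234, 92, 107)
Output shape: (25, 234, 30, 35)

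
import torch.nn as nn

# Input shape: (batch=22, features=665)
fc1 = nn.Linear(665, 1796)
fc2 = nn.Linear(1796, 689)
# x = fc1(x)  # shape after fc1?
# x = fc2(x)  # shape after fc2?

Input shape: (22, 665)
  -> after fc1: (22, 1796)
Output shape: (22, 689)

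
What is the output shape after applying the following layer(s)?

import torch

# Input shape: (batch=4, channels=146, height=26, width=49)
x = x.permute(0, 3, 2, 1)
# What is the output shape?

Input shape: (4, 146, 26, 49)
Output shape: (4, 49, 26, 146)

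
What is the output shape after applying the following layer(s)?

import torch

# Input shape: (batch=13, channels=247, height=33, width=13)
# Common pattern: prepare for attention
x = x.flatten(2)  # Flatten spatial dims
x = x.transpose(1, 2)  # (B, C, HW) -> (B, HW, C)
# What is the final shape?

Input shape: (13, 247, 33, 13)
  -> after flatten(2): (13, 247, 429)
Output shape: (13, 429, 247)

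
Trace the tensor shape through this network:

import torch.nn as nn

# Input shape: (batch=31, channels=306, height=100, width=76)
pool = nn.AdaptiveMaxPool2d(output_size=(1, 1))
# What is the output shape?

Input shape: (31, 306, 100, 76)
Output shape: (31, 306, 1, 1)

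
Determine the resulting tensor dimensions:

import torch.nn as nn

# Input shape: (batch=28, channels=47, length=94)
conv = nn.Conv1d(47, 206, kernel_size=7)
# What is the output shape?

Input shape: (28, 47, 94)
Output shape: (28, 206, 88)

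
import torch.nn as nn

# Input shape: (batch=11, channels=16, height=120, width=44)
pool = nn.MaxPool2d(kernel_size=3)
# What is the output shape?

Input shape: (11, 16, 120, 44)
Output shape: (11, 16, 40, 14)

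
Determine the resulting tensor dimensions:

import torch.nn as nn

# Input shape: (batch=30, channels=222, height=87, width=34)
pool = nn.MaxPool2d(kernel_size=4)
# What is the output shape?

Input shape: (30, 222, 87, 34)
Output shape: (30, 222, 21, 8)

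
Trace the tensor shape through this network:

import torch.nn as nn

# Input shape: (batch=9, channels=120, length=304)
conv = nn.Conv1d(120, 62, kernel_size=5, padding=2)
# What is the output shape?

Input shape: (9, 120, 304)
Output shape: (9, 62, 304)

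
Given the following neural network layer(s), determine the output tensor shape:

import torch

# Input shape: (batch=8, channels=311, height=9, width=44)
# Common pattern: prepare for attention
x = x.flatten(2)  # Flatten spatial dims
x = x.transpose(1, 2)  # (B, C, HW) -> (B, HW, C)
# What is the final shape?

Input shape: (8, 311, 9, 44)
  -> after flatten(2): (8, 311, 396)
Output shape: (8, 396, 311)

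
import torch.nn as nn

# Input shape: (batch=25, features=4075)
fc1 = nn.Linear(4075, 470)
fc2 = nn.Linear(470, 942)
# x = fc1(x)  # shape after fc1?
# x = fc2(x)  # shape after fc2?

Input shape: (25, 4075)
  -> after fc1: (25, 470)
Output shape: (25, 942)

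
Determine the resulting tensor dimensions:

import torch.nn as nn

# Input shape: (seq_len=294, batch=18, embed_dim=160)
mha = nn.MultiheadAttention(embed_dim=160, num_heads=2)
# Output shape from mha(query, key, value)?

Input shape: (294, 18, 160)
Output shape: (294, 18, 160)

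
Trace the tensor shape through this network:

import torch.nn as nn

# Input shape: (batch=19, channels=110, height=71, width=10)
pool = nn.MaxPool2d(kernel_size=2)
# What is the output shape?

Input shape: (19, 110, 71, 10)
Output shape: (19, 110, 35, 5)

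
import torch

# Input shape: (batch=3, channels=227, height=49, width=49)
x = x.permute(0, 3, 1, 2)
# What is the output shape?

Input shape: (3, 227, 49, 49)
Output shape: (3, 49, 227, 49)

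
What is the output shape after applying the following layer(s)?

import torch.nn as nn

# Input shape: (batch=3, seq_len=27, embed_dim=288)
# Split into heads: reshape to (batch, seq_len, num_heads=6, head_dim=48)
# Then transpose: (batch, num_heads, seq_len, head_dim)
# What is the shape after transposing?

Input shape: (3, 27, 288)
  -> after reshape: (3, 27, 6, 48)
Output shape: (3, 6, 27, 48)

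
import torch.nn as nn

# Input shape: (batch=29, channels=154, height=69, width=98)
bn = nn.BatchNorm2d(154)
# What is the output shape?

Input shape: (29, 154, 69, 98)
Output shape: (29, 154, 69, 98)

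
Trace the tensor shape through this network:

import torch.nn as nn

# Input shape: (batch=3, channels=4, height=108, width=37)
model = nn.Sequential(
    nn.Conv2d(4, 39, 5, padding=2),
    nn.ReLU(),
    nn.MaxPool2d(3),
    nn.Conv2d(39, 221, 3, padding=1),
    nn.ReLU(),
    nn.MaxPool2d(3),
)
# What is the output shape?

Input shape: (3, 4, 108, 37)
  -> after first Conv2d: (3, 39, 108, 37)
  -> after first MaxPool2d: (3, 39, 36, 12)
  -> after second Conv2d: (3, 221, 36, 12)
Output shape: (3, 221, 12, 4)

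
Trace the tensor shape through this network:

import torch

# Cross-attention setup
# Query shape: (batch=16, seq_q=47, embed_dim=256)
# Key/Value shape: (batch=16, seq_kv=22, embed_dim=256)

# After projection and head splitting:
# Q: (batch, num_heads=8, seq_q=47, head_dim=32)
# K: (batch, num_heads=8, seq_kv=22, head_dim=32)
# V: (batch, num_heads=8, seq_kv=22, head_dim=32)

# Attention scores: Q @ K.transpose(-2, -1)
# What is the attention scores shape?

Input shape: (16, 47, 256)
Output shape: (16, 8, 47, 22)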